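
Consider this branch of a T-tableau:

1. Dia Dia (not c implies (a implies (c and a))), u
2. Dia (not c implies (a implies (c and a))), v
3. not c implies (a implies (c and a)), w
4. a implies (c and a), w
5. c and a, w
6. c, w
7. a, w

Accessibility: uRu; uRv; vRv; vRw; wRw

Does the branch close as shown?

No world carries both an atom and its negation.

Not closed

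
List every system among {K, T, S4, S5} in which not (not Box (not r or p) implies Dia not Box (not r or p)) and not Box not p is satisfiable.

T-tableau for the formula:
1. not (not Box (not r or p) implies Dia not Box (not r or p)) and not Box not p, u
2. not (not Box (not r or p) implies Dia not Box (not r or p)), u
3. not Box not p, u
4. not Box (not r or p), u
5. not Dia not Box (not r or p), u
6. Box (not r or p), u
7. not r or p, u
8. p, u
9. p, v
10. Box (not r or p), v
11. not r or p, v
12. not (not r or p), w
13. r, w
14. not p, w
15. Box (not r or p), w
16. not r or p, w
17. p, w
Accessibility: uRu, uRv, uRw, vRv, wRw
Branch closes: p and not p both at w.
Every branch closes (one shown): unsatisfiable in T, hence also in S4, S5 (every S4/S5-frame is a T-frame).
K-tableau for the formula:
1. not (not Box (not r or p) implies Dia not Box (not r or p)) and not Box not p, u
2. not (not Box (not r or p) implies Dia not Box (not r or p)), u
3. not Box not p, u
4. not Box (not r or p), u
5. not Dia not Box (not r or p), u
6. p, v
7. Box (not r or p), v
8. not (not r or p), w
9. r, w
10. not p, w
11. Box (not r or p), w
Accessibility: uRv, uRw
Complete open branch: satisfiable in K.

K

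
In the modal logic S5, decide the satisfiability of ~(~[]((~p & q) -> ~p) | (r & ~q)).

1. ~(~[]((~p & q) -> ~p) | (r & ~q)), w0
2. []((~p & q) -> ~p), w0
3. ~(r & ~q), w0
4. (~p & q) -> ~p, w0
5. q, w0
6. ~p, w0
Accessibility: w0Rw0

Satisfiable (open branch found)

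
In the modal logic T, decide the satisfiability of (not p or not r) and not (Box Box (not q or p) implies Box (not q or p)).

1. (not p or not r) and not (Box Box (not q or p) implies Box (not q or p)), u
2. not p or not r, u   [and-rule on 1]
3. not (Box Box (not q or p) implies Box (not q or p)), u   [and-rule on 1]
4. Box Box (not q or p), u   [neg-implies-rule on 3]
5. not Box (not q or p), u   [neg-implies-rule on 3]
6. Box (not q or p), u   [Box-rule on 4 via uRu]
7. not q or p, u   [Box-rule on 6 via uRu]
8. not r, u   [or-rule on 2 (branches; this branch)]
9. p, u   [or-rule on 7 (branches; this branch)]
10. not (not q or p), v   [neg-Box-rule on 5: fresh world v, uRv]
11. q, v   [neg-or-rule on 10]
12. not p, v   [neg-or-rule on 10]
13. Box (not q or p), v   [Box-rule on 4 via uRv]
14. not q or p, v   [Box-rule on 6 via uRv]
15. p, v   [or-rule on 14 (branches; this branch)]
Accessibility: uRu, uRv, vRv
Branch closes: p and not p both at v.
(One branch shown.) All branches close.

Unsatisfiable (every branch closes)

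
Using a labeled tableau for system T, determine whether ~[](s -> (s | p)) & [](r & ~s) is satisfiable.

Unsatisfiable

1. ~[](s -> (s | p)) & [](r & ~s), w0
2. ~[](s -> (s | p)), w0
3. [](r & ~s), w0
4. r & ~s, w0
5. r, w0
6. ~s, w0
7. ~(s -> (s | p)), w1
8. s, w1
9. ~(s | p), w1
10. ~s, w1
11. ~p, w1
Accessibility: w0Rw0, w0Rw1, w1Rw1
Branch closes: s and ~s both at w1.
All branches of the tableau close; one closing branch shown above.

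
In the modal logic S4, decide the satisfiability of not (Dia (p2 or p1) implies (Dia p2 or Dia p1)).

Unsatisfiable (every branch closes)

1. not (Dia (p2 or p1) implies (Dia p2 or Dia p1)), u
2. Dia (p2 or p1), u
3. not (Dia p2 or Dia p1), u
4. not Dia p2, u
5. not Dia p1, u
6. not p2, u
7. not p1, u
8. p2 or p1, v
9. not p2, v
10. not p1, v
11. p1, v
Accessibility: uRu, uRv, vRv
Branch closes: p1 and not p1 both at v.
(One branch shown.) All branches close.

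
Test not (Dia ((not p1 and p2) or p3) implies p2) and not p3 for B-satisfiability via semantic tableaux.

1. not (Dia ((not p1 and p2) or p3) implies p2) and not p3, 0
2. not (Dia ((not p1 and p2) or p3) implies p2), 0
3. not p3, 0
4. Dia ((not p1 and p2) or p3), 0
5. not p2, 0
6. (not p1 and p2) or p3, 1
7. p3, 1
Accessibility: 0R0, 0R1, 1R0, 1R1

Satisfiable (open branch found)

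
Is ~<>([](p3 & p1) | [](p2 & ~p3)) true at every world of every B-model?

Tableau for the negation <>([](p3 & p1) | [](p2 & ~p3)):
1. <>([](p3 & p1) | [](p2 & ~p3)), w0
2. [](p3 & p1) | [](p2 & ~p3), w1
3. [](p2 & ~p3), w1
4. p2 & ~p3, w0
5. p2, w0
6. ~p3, w0
7. p2 & ~p3, w1
8. p2, w1
9. ~p3, w1
Accessibility: w0Rw0, w0Rw1, w1Rw0, w1Rw1
The negation has an open branch (countermodel exists).

Not valid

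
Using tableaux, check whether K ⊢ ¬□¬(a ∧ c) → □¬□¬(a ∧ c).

Invalid (countermodel exists)

Tableau for the negation ¬(¬□¬(a ∧ c) → □¬□¬(a ∧ c)):
1. ¬(¬□¬(a ∧ c) → □¬□¬(a ∧ c)), w0
2. ¬□¬(a ∧ c), w0
3. ¬□¬□¬(a ∧ c), w0
4. a ∧ c, w1
5. a, w1
6. c, w1
7. □¬(a ∧ c), w2
Accessibility: w0Rw1, w0Rw2
The negation has an open branch (countermodel exists).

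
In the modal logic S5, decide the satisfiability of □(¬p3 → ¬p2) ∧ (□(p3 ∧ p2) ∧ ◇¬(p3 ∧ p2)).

Unsatisfiable (every branch closes)

1. □(¬p3 → ¬p2) ∧ (□(p3 ∧ p2) ∧ ◇¬(p3 ∧ p2)), w0
2. □(¬p3 → ¬p2), w0
3. □(p3 ∧ p2) ∧ ◇¬(p3 ∧ p2), w0
4. □(p3 ∧ p2), w0
5. ◇¬(p3 ∧ p2), w0
6. ¬p3 → ¬p2, w0
7. p3 ∧ p2, w0
8. p3, w0
9. p2, w0
10. ¬(p3 ∧ p2), w1
11. ¬p3 → ¬p2, w1
12. p3 ∧ p2, w1
13. p3, w1
14. p2, w1
15. ¬p2, w1
Accessibility: w0Rw0, w0Rw1, w1Rw0, w1Rw1
Branch closes: p2 and ¬p2 both at w1.
Every branch closes; the branch above is one of them.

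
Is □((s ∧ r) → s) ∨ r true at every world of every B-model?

Tableau for the negation ¬(□((s ∧ r) → s) ∨ r):
1. ¬(□((s ∧ r) → s) ∨ r), w0
2. ¬□((s ∧ r) → s), w0
3. ¬r, w0
4. ¬((s ∧ r) → s), w1
5. s ∧ r, w1
6. ¬s, w1
7. s, w1
8. r, w1
Accessibility: w0Rw0, w0Rw1, w1Rw0, w1Rw1
Branch closes: s and ¬s both at w1.
All branches of the negation close; one closing branch shown above.

Valid in B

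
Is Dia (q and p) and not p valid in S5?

Tableau for the negation not (Dia (q and p) and not p):
1. not (Dia (q and p) and not p), 0
2. p, 0
Accessibility: 0R0
The negation has an open branch (countermodel exists).

Invalid (countermodel exists)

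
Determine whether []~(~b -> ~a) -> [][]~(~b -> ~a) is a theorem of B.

Tableau for the negation ~([]~(~b -> ~a) -> [][]~(~b -> ~a)):
1. ~([]~(~b -> ~a) -> [][]~(~b -> ~a)), u
2. []~(~b -> ~a), u
3. ~[][]~(~b -> ~a), u
4. ~(~b -> ~a), u
5. ~b, u
6. a, u
7. ~[]~(~b -> ~a), v
8. ~(~b -> ~a), v
9. ~b, v
10. a, v
11. ~b -> ~a, w
12. ~a, w
Accessibility: uRu, uRv, vRu, vRv, vRw, wRv, wRw
The negation has an open branch (countermodel exists).

Not valid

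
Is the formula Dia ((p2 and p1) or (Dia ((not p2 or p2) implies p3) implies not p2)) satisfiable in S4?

1. Dia ((p2 and p1) or (Dia ((not p2 or p2) implies p3) implies not p2)), u
2. (p2 and p1) or (Dia ((not p2 or p2) implies p3) implies not p2), v   [Dia-rule on 1: fresh world v, uRv]
3. Dia ((not p2 or p2) implies p3) implies not p2, v   [or-rule on 2 (branches; this branch)]
4. not p2, v   [implies-rule on 3 (branches; this branch)]
Accessibility: uRu, uRv, vRv

Yes, satisfiable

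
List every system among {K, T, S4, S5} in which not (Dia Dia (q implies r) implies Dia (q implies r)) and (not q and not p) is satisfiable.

K

K-tableau for the formula:
1. not (Dia Dia (q implies r) implies Dia (q implies r)) and (not q and not p), w0
2. not (Dia Dia (q implies r) implies Dia (q implies r)), w0
3. not q and not p, w0
4. Dia Dia (q implies r), w0
5. not Dia (q implies r), w0
6. not q, w0
7. not p, w0
8. Dia (q implies r), w1
9. not (q implies r), w1
10. q, w1
11. not r, w1
12. q implies r, w2
13. r, w2
Accessibility: w0Rw1, w1Rw2
Complete open branch: satisfiable in K.
T-tableau for the formula:
1. not (Dia Dia (q implies r) implies Dia (q implies r)) and (not q and not p), w0
2. not (Dia Dia (q implies r) implies Dia (q implies r)), w0
3. not q and not p, w0
4. Dia Dia (q implies r), w0
5. not Dia (q implies r), w0
6. not q, w0
7. not p, w0
8. not (q implies r), w0
9. q, w0
10. not r, w0
Accessibility: w0Rw0
Branch closes: q and not q both at w0.
Every branch closes (one shown): unsatisfiable in T, hence also in S4, S5 (every S4/S5-frame is a T-frame).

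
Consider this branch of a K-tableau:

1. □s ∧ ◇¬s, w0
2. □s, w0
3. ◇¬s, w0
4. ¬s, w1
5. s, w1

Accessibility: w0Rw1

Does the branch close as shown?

Both s and ¬s appear at w1.

Yes, closed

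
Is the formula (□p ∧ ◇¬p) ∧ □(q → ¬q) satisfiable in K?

1. (□p ∧ ◇¬p) ∧ □(q → ¬q), 0
2. □p ∧ ◇¬p, 0
3. □(q → ¬q), 0
4. □p, 0
5. ◇¬p, 0
6. ¬p, 1
7. q → ¬q, 1
8. p, 1
Accessibility: 0R1
Branch closes: p and ¬p both at 1.
(One branch shown.) All branches close.

Unsatisfiable (every branch closes)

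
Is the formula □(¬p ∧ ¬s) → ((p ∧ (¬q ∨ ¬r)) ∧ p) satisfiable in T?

Satisfiable (open branch found)

1. □(¬p ∧ ¬s) → ((p ∧ (¬q ∨ ¬r)) ∧ p), w0
2. (p ∧ (¬q ∨ ¬r)) ∧ p, w0   [→-rule on 1 (branches; this branch)]
3. p ∧ (¬q ∨ ¬r), w0   [∧-rule on 2]
4. p, w0   [∧-rule on 2]
5. ¬q ∨ ¬r, w0   [∧-rule on 3]
6. ¬r, w0   [∨-rule on 5 (branches; this branch)]
Accessibility: w0Rw0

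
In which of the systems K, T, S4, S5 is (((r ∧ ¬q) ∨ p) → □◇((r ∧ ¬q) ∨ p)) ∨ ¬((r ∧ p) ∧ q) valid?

S5

S5-tableau for the negation ¬((((r ∧ ¬q) ∨ p) → □◇((r ∧ ¬q) ∨ p)) ∨ ¬((r ∧ p) ∧ q)):
1. ¬((((r ∧ ¬q) ∨ p) → □◇((r ∧ ¬q) ∨ p)) ∨ ¬((r ∧ p) ∧ q)), u
2. ¬(((r ∧ ¬q) ∨ p) → □◇((r ∧ ¬q) ∨ p)), u
3. (r ∧ p) ∧ q, u
4. (r ∧ ¬q) ∨ p, u
5. ¬□◇((r ∧ ¬q) ∨ p), u
6. r ∧ p, u
7. q, u
8. r, u
9. p, u
10. ¬◇((r ∧ ¬q) ∨ p), v
11. ¬((r ∧ ¬q) ∨ p), u
12. ¬(r ∧ ¬q), u
13. ¬p, u
Accessibility: uRu, uRv, vRu, vRv
Branch closes: p and ¬p both at u.
Every branch closes (one shown): valid in S5.
S4-tableau for the negation ¬((((r ∧ ¬q) ∨ p) → □◇((r ∧ ¬q) ∨ p)) ∨ ¬((r ∧ p) ∧ q)):
1. ¬((((r ∧ ¬q) ∨ p) → □◇((r ∧ ¬q) ∨ p)) ∨ ¬((r ∧ p) ∧ q)), u
2. ¬(((r ∧ ¬q) ∨ p) → □◇((r ∧ ¬q) ∨ p)), u
3. (r ∧ p) ∧ q, u
4. (r ∧ ¬q) ∨ p, u
5. ¬□◇((r ∧ ¬q) ∨ p), u
6. r ∧ p, u
7. q, u
8. r, u
9. p, u
10. ¬◇((r ∧ ¬q) ∨ p), v
11. ¬((r ∧ ¬q) ∨ p), v
12. ¬(r ∧ ¬q), v
13. ¬p, v
14. q, v
Accessibility: uRu, uRv, vRv
Complete open branch: countermodel on an S4-frame, so not valid in S4, nor in K, T (the same frame is also a K-frame and a T-frame).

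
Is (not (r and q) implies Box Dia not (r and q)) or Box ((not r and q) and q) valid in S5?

Yes, valid

Tableau for the negation not ((not (r and q) implies Box Dia not (r and q)) or Box ((not r and q) and q)):
1. not ((not (r and q) implies Box Dia not (r and q)) or Box ((not r and q) and q)), 0
2. not (not (r and q) implies Box Dia not (r and q)), 0   [neg-or-rule on 1]
3. not Box ((not r and q) and q), 0   [neg-or-rule on 1]
4. not (r and q), 0   [neg-implies-rule on 2]
5. not Box Dia not (r and q), 0   [neg-implies-rule on 2]
6. not q, 0   [neg-and-rule on 4 (branches; this branch)]
7. not ((not r and q) and q), 1   [neg-Box-rule on 3: fresh world 1, 0R1]
8. not (not r and q), 1   [neg-and-rule on 7 (branches; this branch)]
9. not q, 1   [neg-and-rule on 8 (branches; this branch)]
10. not Dia not (r and q), 2   [neg-Box-rule on 5: fresh world 2, 0R2]
11. r and q, 0   [neg-Dia-rule on 10 via 2R0]
12. r, 0   [and-rule on 11]
13. q, 0   [and-rule on 11]
Accessibility: 0R0, 0R1, 0R2, 1R0, 1R1, 1R2, 2R0, 2R1, 2R2
Branch closes: q and not q both at 0.
Every branch of the negation's tableau closes; the branch above is one of them.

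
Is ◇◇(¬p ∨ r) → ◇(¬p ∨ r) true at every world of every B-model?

Tableau for the negation ¬(◇◇(¬p ∨ r) → ◇(¬p ∨ r)):
1. ¬(◇◇(¬p ∨ r) → ◇(¬p ∨ r)), u
2. ◇◇(¬p ∨ r), u
3. ¬◇(¬p ∨ r), u
4. ¬(¬p ∨ r), u
5. p, u
6. ¬r, u
7. ◇(¬p ∨ r), v
8. ¬(¬p ∨ r), v
9. p, v
10. ¬r, v
11. ¬p ∨ r, w
12. r, w
Accessibility: uRu, uRv, vRu, vRv, vRw, wRv, wRw
The negation has an open branch (countermodel exists).

No, not valid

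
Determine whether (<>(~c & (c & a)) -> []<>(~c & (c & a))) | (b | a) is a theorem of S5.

Tableau for the negation ~((<>(~c & (c & a)) -> []<>(~c & (c & a))) | (b | a)):
1. ~((<>(~c & (c & a)) -> []<>(~c & (c & a))) | (b | a)), 0
2. ~(<>(~c & (c & a)) -> []<>(~c & (c & a))), 0
3. ~(b | a), 0
4. <>(~c & (c & a)), 0
5. ~[]<>(~c & (c & a)), 0
6. ~b, 0
7. ~a, 0
8. ~c & (c & a), 1
9. ~c, 1
10. c & a, 1
11. c, 1
12. a, 1
Accessibility: 0R0, 0R1, 1R0, 1R1
Branch closes: c and ~c both at 1.
Every branch of the negation's tableau closes; the branch above is one of them.

Valid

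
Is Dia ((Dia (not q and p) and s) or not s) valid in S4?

Invalid (countermodel exists)

Tableau for the negation not Dia ((Dia (not q and p) and s) or not s):
1. not Dia ((Dia (not q and p) and s) or not s), 0
2. not ((Dia (not q and p) and s) or not s), 0   [neg-Dia-rule on 1 via 0R0]
3. not (Dia (not q and p) and s), 0   [neg-or-rule on 2]
4. s, 0   [neg-or-rule on 2]
5. not Dia (not q and p), 0   [neg-and-rule on 3 (branches; this branch)]
6. not (not q and p), 0   [neg-Dia-rule on 5 via 0R0]
7. not p, 0   [neg-and-rule on 6 (branches; this branch)]
Accessibility: 0R0
The negation has an open branch (countermodel exists).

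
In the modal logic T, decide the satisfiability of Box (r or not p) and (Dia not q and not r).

Satisfiable

1. Box (r or not p) and (Dia not q and not r), u
2. Box (r or not p), u
3. Dia not q and not r, u
4. Dia not q, u
5. not r, u
6. r or not p, u
7. not p, u
8. not q, v
9. r or not p, v
10. not p, v
Accessibility: uRu, uRv, vRv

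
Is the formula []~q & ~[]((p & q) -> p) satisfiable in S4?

Unsatisfiable (every branch closes)

1. []~q & ~[]((p & q) -> p), u
2. []~q, u   [&-rule on 1]
3. ~[]((p & q) -> p), u   [&-rule on 1]
4. ~q, u   [[]-rule on 2 via uRu]
5. ~((p & q) -> p), v   [~[]-rule on 3: fresh world v, uRv]
6. p & q, v   [~->-rule on 5]
7. ~p, v   [~->-rule on 5]
8. p, v   [&-rule on 6]
9. q, v   [&-rule on 6]
Accessibility: uRu, uRv, vRv
Branch closes: p and ~p both at v.
All branches of the tableau close; one closing branch shown above.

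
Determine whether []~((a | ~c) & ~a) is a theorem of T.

Not valid

Tableau for the negation ~[]~((a | ~c) & ~a):
1. ~[]~((a | ~c) & ~a), w0
2. (a | ~c) & ~a, w1
3. a | ~c, w1
4. ~a, w1
5. ~c, w1
Accessibility: w0Rw0, w0Rw1, w1Rw1
The negation has an open branch (countermodel exists).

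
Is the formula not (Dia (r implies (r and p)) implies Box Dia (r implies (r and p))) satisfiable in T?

1. not (Dia (r implies (r and p)) implies Box Dia (r implies (r and p))), u
2. Dia (r implies (r and p)), u
3. not Box Dia (r implies (r and p)), u
4. r implies (r and p), v
5. r and p, v
6. r, v
7. p, v
8. not Dia (r implies (r and p)), w
9. not (r implies (r and p)), w
10. r, w
11. not (r and p), w
12. not p, w
Accessibility: uRu, uRv, uRw, vRv, wRw

Yes, satisfiable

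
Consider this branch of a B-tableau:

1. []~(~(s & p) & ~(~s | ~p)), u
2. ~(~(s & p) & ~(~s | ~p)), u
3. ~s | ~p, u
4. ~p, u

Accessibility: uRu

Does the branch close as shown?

No atom appears with both signs at the same world.

Not closed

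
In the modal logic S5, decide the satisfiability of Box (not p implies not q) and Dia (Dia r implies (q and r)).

1. Box (not p implies not q) and Dia (Dia r implies (q and r)), u
2. Box (not p implies not q), u
3. Dia (Dia r implies (q and r)), u
4. not p implies not q, u
5. not q, u
6. Dia r implies (q and r), v
7. not p implies not q, v
8. q and r, v
9. q, v
10. r, v
11. p, v
Accessibility: uRu, uRv, vRu, vRv

Yes, satisfiable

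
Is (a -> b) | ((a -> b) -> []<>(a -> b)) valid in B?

Valid in B

Tableau for the negation ~((a -> b) | ((a -> b) -> []<>(a -> b))):
1. ~((a -> b) | ((a -> b) -> []<>(a -> b))), 0
2. ~(a -> b), 0   [~|-rule on 1]
3. ~((a -> b) -> []<>(a -> b)), 0   [~|-rule on 1]
4. a, 0   [~->-rule on 2]
5. ~b, 0   [~->-rule on 2]
6. a -> b, 0   [~->-rule on 3]
7. ~[]<>(a -> b), 0   [~->-rule on 3]
8. b, 0   [->-rule on 6 (branches; this branch)]
Accessibility: 0R0
Branch closes: b and ~b both at 0.
All branches of the negation close; one closing branch shown above.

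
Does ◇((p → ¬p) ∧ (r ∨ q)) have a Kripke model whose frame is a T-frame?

1. ◇((p → ¬p) ∧ (r ∨ q)), 0
2. (p → ¬p) ∧ (r ∨ q), 1
3. p → ¬p, 1
4. r ∨ q, 1
5. ¬p, 1
6. q, 1
Accessibility: 0R0, 0R1, 1R1

Satisfiable (open branch found)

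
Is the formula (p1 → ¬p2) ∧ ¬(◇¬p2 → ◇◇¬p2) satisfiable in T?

1. (p1 → ¬p2) ∧ ¬(◇¬p2 → ◇◇¬p2), u
2. p1 → ¬p2, u
3. ¬(◇¬p2 → ◇◇¬p2), u
4. ◇¬p2, u
5. ¬◇◇¬p2, u
6. ¬◇¬p2, u
7. p2, u
8. ¬p1, u
9. ¬p2, v
10. ¬◇¬p2, v
11. p2, v
Accessibility: uRu, uRv, vRv
Branch closes: p2 and ¬p2 both at v.
Every branch closes; the branch above is one of them.

Unsatisfiable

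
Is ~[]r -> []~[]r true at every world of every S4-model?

No, not valid

Tableau for the negation ~(~[]r -> []~[]r):
1. ~(~[]r -> []~[]r), 0
2. ~[]r, 0   [~->-rule on 1]
3. ~[]~[]r, 0   [~->-rule on 1]
4. ~r, 1   [~[]-rule on 2: fresh world 1, 0R1]
5. []r, 2   [~[]-rule on 3: fresh world 2, 0R2]
6. r, 2   [[]-rule on 5 via 2R2]
Accessibility: 0R0, 0R1, 0R2, 1R1, 2R2
The negation has an open branch (countermodel exists).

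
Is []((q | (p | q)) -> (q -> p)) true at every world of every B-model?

Tableau for the negation ~[]((q | (p | q)) -> (q -> p)):
1. ~[]((q | (p | q)) -> (q -> p)), w0
2. ~((q | (p | q)) -> (q -> p)), w1
3. q | (p | q), w1
4. ~(q -> p), w1
5. q, w1
6. ~p, w1
7. p | q, w1
Accessibility: w0Rw0, w0Rw1, w1Rw0, w1Rw1
The negation has an open branch (countermodel exists).

Not valid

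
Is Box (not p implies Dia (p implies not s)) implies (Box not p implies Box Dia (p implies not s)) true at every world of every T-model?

Tableau for the negation not (Box (not p implies Dia (p implies not s)) implies (Box not p implies Box Dia (p implies not s))):
1. not (Box (not p implies Dia (p implies not s)) implies (Box not p implies Box Dia (p implies not s))), u
2. Box (not p implies Dia (p implies not s)), u   [neg-implies-rule on 1]
3. not (Box not p implies Box Dia (p implies not s)), u   [neg-implies-rule on 1]
4. Box not p, u   [neg-implies-rule on 3]
5. not Box Dia (p implies not s), u   [neg-implies-rule on 3]
6. not p implies Dia (p implies not s), u   [Box-rule on 2 via uRu]
7. not p, u   [Box-rule on 4 via uRu]
8. Dia (p implies not s), u   [implies-rule on 6 (branches; this branch)]
9. not Dia (p implies not s), v   [neg-Box-rule on 5: fresh world v, uRv]
10. not p implies Dia (p implies not s), v   [Box-rule on 2 via uRv]
11. not p, v   [Box-rule on 4 via uRv]
12. not (p implies not s), v   [neg-Dia-rule on 9 via vRv]
13. p, v   [neg-implies-rule on 12]
14. s, v   [neg-implies-rule on 12]
Accessibility: uRu, uRv, vRv
Branch closes: p and not p both at v.
Every branch of the negation's tableau closes; the branch above is one of them.

Valid in T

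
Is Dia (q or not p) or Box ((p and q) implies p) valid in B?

Tableau for the negation not (Dia (q or not p) or Box ((p and q) implies p)):
1. not (Dia (q or not p) or Box ((p and q) implies p)), 0
2. not Dia (q or not p), 0
3. not Box ((p and q) implies p), 0
4. not (q or not p), 0
5. not q, 0
6. p, 0
7. not ((p and q) implies p), 1
8. p and q, 1
9. not p, 1
10. p, 1
11. q, 1
Accessibility: 0R0, 0R1, 1R0, 1R1
Branch closes: p and not p both at 1.
Every branch of the negation's tableau closes; the branch above is one of them.

Valid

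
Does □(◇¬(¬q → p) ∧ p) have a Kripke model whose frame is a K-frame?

1. □(◇¬(¬q → p) ∧ p), u

Satisfiable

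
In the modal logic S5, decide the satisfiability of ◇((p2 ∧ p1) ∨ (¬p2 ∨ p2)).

Satisfiable (open branch found)

1. ◇((p2 ∧ p1) ∨ (¬p2 ∨ p2)), u
2. (p2 ∧ p1) ∨ (¬p2 ∨ p2), v
3. ¬p2 ∨ p2, v
4. p2, v
Accessibility: uRu, uRv, vRu, vRv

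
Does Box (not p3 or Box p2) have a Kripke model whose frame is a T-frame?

Satisfiable

1. Box (not p3 or Box p2), w0
2. not p3 or Box p2, w0   [Box-rule on 1 via w0Rw0]
3. Box p2, w0   [or-rule on 2 (branches; this branch)]
4. p2, w0   [Box-rule on 3 via w0Rw0]
Accessibility: w0Rw0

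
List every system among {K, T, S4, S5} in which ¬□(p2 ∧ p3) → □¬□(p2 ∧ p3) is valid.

S5-tableau for the negation ¬(¬□(p2 ∧ p3) → □¬□(p2 ∧ p3)):
1. ¬(¬□(p2 ∧ p3) → □¬□(p2 ∧ p3)), w0
2. ¬□(p2 ∧ p3), w0   [¬→-rule on 1]
3. ¬□¬□(p2 ∧ p3), w0   [¬→-rule on 1]
4. ¬(p2 ∧ p3), w1   [¬□-rule on 2: fresh world w1, w0Rw1]
5. ¬p3, w1   [¬∧-rule on 4 (branches; this branch)]
6. □(p2 ∧ p3), w2   [¬□-rule on 3: fresh world w2, w0Rw2]
7. p2 ∧ p3, w0   [□-rule on 6 via w2Rw0]
8. p2, w0   [∧-rule on 7]
9. p3, w0   [∧-rule on 7]
10. p2 ∧ p3, w1   [□-rule on 6 via w2Rw1]
11. p2, w1   [∧-rule on 10]
12. p3, w1   [∧-rule on 10]
Accessibility: w0Rw0, w0Rw1, w0Rw2, w1Rw0, w1Rw1, w1Rw2, w2Rw0, w2Rw1, w2Rw2
Branch closes: p3 and ¬p3 both at w1.
Every branch closes (one shown): valid in S5.
S4-tableau for the negation ¬(¬□(p2 ∧ p3) → □¬□(p2 ∧ p3)):
1. ¬(¬□(p2 ∧ p3) → □¬□(p2 ∧ p3)), w0
2. ¬□(p2 ∧ p3), w0   [¬→-rule on 1]
3. ¬□¬□(p2 ∧ p3), w0   [¬→-rule on 1]
4. ¬(p2 ∧ p3), w1   [¬□-rule on 2: fresh world w1, w0Rw1]
5. ¬p3, w1   [¬∧-rule on 4 (branches; this branch)]
6. □(p2 ∧ p3), w2   [¬□-rule on 3: fresh world w2, w0Rw2]
7. p2 ∧ p3, w2   [□-rule on 6 via w2Rw2]
8. p2, w2   [∧-rule on 7]
9. p3, w2   [∧-rule on 7]
Accessibility: w0Rw0, w0Rw1, w0Rw2, w1Rw1, w2Rw2
Complete open branch: countermodel on an S4-frame, so not valid in S4, nor in K, T (the same frame is also a K-frame and a T-frame).

S5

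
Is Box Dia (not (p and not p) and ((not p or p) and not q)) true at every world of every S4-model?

Tableau for the negation not Box Dia (not (p and not p) and ((not p or p) and not q)):
1. not Box Dia (not (p and not p) and ((not p or p) and not q)), 0
2. not Dia (not (p and not p) and ((not p or p) and not q)), 1   [neg-Box-rule on 1: fresh world 1, 0R1]
3. not (not (p and not p) and ((not p or p) and not q)), 1   [neg-Dia-rule on 2 via 1R1]
4. not ((not p or p) and not q), 1   [neg-and-rule on 3 (branches; this branch)]
5. q, 1   [neg-and-rule on 4 (branches; this branch)]
Accessibility: 0R0, 0R1, 1R1
The negation has an open branch (countermodel exists).

Not valid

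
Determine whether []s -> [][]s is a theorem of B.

Tableau for the negation ~([]s -> [][]s):
1. ~([]s -> [][]s), 0
2. []s, 0
3. ~[][]s, 0
4. s, 0
5. ~[]s, 1
6. s, 1
7. ~s, 2
Accessibility: 0R0, 0R1, 1R0, 1R1, 1R2, 2R1, 2R2
The negation has an open branch (countermodel exists).

Invalid (countermodel exists)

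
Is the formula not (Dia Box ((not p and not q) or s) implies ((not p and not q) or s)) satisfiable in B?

Unsatisfiable (every branch closes)

1. not (Dia Box ((not p and not q) or s) implies ((not p and not q) or s)), w0
2. Dia Box ((not p and not q) or s), w0
3. not ((not p and not q) or s), w0
4. not (not p and not q), w0
5. not s, w0
6. q, w0
7. Box ((not p and not q) or s), w1
8. (not p and not q) or s, w0
9. (not p and not q) or s, w1
10. not p and not q, w0
11. not p, w0
12. not q, w0
Accessibility: w0Rw0, w0Rw1, w1Rw0, w1Rw1
Branch closes: q and not q both at w0.
(One branch shown.) All branches close.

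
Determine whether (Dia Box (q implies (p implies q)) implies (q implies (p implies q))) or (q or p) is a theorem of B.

Valid

Tableau for the negation not ((Dia Box (q implies (p implies q)) implies (q implies (p implies q))) or (q or p)):
1. not ((Dia Box (q implies (p implies q)) implies (q implies (p implies q))) or (q or p)), u
2. not (Dia Box (q implies (p implies q)) implies (q implies (p implies q))), u
3. not (q or p), u
4. Dia Box (q implies (p implies q)), u
5. not (q implies (p implies q)), u
6. not q, u
7. not p, u
8. q, u
9. not (p implies q), u
Accessibility: uRu
Branch closes: q and not q both at u.
All branches of the negation close; one closing branch shown above.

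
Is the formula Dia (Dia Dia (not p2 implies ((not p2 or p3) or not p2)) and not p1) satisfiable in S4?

Satisfiable

1. Dia (Dia Dia (not p2 implies ((not p2 or p3) or not p2)) and not p1), 0
2. Dia Dia (not p2 implies ((not p2 or p3) or not p2)) and not p1, 1   [Dia-rule on 1: fresh world 1, 0R1]
3. Dia Dia (not p2 implies ((not p2 or p3) or not p2)), 1   [and-rule on 2]
4. not p1, 1   [and-rule on 2]
5. Dia (not p2 implies ((not p2 or p3) or not p2)), 2   [Dia-rule on 3: fresh world 2, 1R2]
6. not p2 implies ((not p2 or p3) or not p2), 3   [Dia-rule on 5: fresh world 3, 2R3]
7. (not p2 or p3) or not p2, 3   [implies-rule on 6 (branches; this branch)]
8. not p2, 3   [or-rule on 7 (branches; this branch)]
Accessibility: 0R0, 0R1, 0R2, 0R3, 1R1, 1R2, 1R3, 2R2, 2R3, 3R3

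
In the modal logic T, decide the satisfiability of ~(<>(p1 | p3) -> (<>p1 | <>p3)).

1. ~(<>(p1 | p3) -> (<>p1 | <>p3)), w0
2. <>(p1 | p3), w0
3. ~(<>p1 | <>p3), w0
4. ~<>p1, w0
5. ~<>p3, w0
6. ~p1, w0
7. ~p3, w0
8. p1 | p3, w1
9. ~p1, w1
10. ~p3, w1
11. p3, w1
Accessibility: w0Rw0, w0Rw1, w1Rw1
Branch closes: p3 and ~p3 both at w1.
(One branch shown.) All branches close.

Unsatisfiable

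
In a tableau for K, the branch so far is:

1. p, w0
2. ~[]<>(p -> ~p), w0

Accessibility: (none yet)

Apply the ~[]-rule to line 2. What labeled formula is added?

a fresh world w1 with w0Rw1, and ~<>(p -> ~p) at w1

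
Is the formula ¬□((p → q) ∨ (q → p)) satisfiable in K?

Unsatisfiable (every branch closes)

1. ¬□((p → q) ∨ (q → p)), u
2. ¬((p → q) ∨ (q → p)), v   [¬□-rule on 1: fresh world v, uRv]
3. ¬(p → q), v   [¬∨-rule on 2]
4. ¬(q → p), v   [¬∨-rule on 2]
5. p, v   [¬→-rule on 3]
6. ¬q, v   [¬→-rule on 3]
7. q, v   [¬→-rule on 4]
8. ¬p, v   [¬→-rule on 4]
Accessibility: uRv
Branch closes: q and ¬q both at v.
Every branch closes; the branch above is one of them.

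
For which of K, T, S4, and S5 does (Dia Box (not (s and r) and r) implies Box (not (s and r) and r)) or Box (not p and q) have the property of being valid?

S5

S4-tableau for the negation not ((Dia Box (not (s and r) and r) implies Box (not (s and r) and r)) or Box (not p and q)):
1. not ((Dia Box (not (s and r) and r) implies Box (not (s and r) and r)) or Box (not p and q)), w0
2. not (Dia Box (not (s and r) and r) implies Box (not (s and r) and r)), w0
3. not Box (not p and q), w0
4. Dia Box (not (s and r) and r), w0
5. not Box (not (s and r) and r), w0
6. not (not p and q), w1
7. not q, w1
8. Box (not (s and r) and r), w2
9. not (s and r) and r, w2
10. not (s and r), w2
11. r, w2
12. not s, w2
13. not (not (s and r) and r), w3
14. not r, w3
Accessibility: w0Rw0, w0Rw1, w0Rw2, w0Rw3, w1Rw1, w2Rw2, w3Rw3
Complete open branch: countermodel on an S4-frame, so not valid in S4, nor in K, T (the same frame is also a K-frame and a T-frame).
S5-tableau for the negation not ((Dia Box (not (s and r) and r) implies Box (not (s and r) and r)) or Box (not p and q)):
1. not ((Dia Box (not (s and r) and r) implies Box (not (s and r) and r)) or Box (not p and q)), w0
2. not (Dia Box (not (s and r) and r) implies Box (not (s and r) and r)), w0
3. not Box (not p and q), w0
4. Dia Box (not (s and r) and r), w0
5. not Box (not (s and r) and r), w0
6. not (not p and q), w1
7. not q, w1
8. Box (not (s and r) and r), w2
9. not (s and r) and r, w0
10. not (s and r), w0
11. r, w0
12. not (s and r) and r, w1
13. not (s and r), w1
14. r, w1
15. not (s and r) and r, w2
16. not (s and r), w2
17. r, w2
18. not s, w0
19. not s, w1
20. not s, w2
21. not (not (s and r) and r), w3
22. not (s and r) and r, w3
23. not (s and r), w3
24. r, w3
25. s and r, w3
26. s, w3
27. not r, w3
Accessibility: w0Rw0, w0Rw1, w0Rw2, w0Rw3, w1Rw0, w1Rw1, w1Rw2, w1Rw3, w2Rw0, w2Rw1, w2Rw2, w2Rw3, w3Rw0, w3Rw1, w3Rw2, w3Rw3
Branch closes: r and not r both at w3.
Every branch closes (one shown): valid in S5.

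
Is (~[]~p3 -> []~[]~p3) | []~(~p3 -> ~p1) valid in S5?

Tableau for the negation ~((~[]~p3 -> []~[]~p3) | []~(~p3 -> ~p1)):
1. ~((~[]~p3 -> []~[]~p3) | []~(~p3 -> ~p1)), 0
2. ~(~[]~p3 -> []~[]~p3), 0
3. ~[]~(~p3 -> ~p1), 0
4. ~[]~p3, 0
5. ~[]~[]~p3, 0
6. ~p3 -> ~p1, 1
7. ~p1, 1
8. p3, 2
9. []~p3, 3
10. ~p3, 0
11. ~p3, 1
12. ~p3, 2
Accessibility: 0R0, 0R1, 0R2, 0R3, 1R0, 1R1, 1R2, 1R3, 2R0, 2R1, 2R2, 2R3, 3R0, 3R1, 3R2, 3R3
Branch closes: p3 and ~p3 both at 2.
All branches of the negation close; one closing branch shown above.

Yes, valid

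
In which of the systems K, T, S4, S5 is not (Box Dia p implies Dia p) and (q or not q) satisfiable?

K-tableau for the formula:
1. not (Box Dia p implies Dia p) and (q or not q), w0
2. not (Box Dia p implies Dia p), w0   [and-rule on 1]
3. q or not q, w0   [and-rule on 1]
4. Box Dia p, w0   [neg-implies-rule on 2]
5. not Dia p, w0   [neg-implies-rule on 2]
6. not q, w0   [or-rule on 3 (branches; this branch)]
Complete open branch: satisfiable in K.
T-tableau for the formula:
1. not (Box Dia p implies Dia p) and (q or not q), w0
2. not (Box Dia p implies Dia p), w0   [and-rule on 1]
3. q or not q, w0   [and-rule on 1]
4. Box Dia p, w0   [neg-implies-rule on 2]
5. not Dia p, w0   [neg-implies-rule on 2]
6. Dia p, w0   [Box-rule on 4 via w0Rw0]
7. not p, w0   [neg-Dia-rule on 5 via w0Rw0]
8. not q, w0   [or-rule on 3 (branches; this branch)]
9. p, w1   [Dia-rule on 6: fresh world w1, w0Rw1]
10. Dia p, w1   [Box-rule on 4 via w0Rw1]
11. not p, w1   [neg-Dia-rule on 5 via w0Rw1]
Accessibility: w0Rw0, w0Rw1, w1Rw1
Branch closes: p and not p both at w1.
Every branch closes (one shown): unsatisfiable in T, hence also in S4, S5 (every S4/S5-frame is a T-frame).

K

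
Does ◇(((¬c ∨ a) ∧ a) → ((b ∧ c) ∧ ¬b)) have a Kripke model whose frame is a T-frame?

Satisfiable (open branch found)

1. ◇(((¬c ∨ a) ∧ a) → ((b ∧ c) ∧ ¬b)), u
2. ((¬c ∨ a) ∧ a) → ((b ∧ c) ∧ ¬b), v
3. ¬((¬c ∨ a) ∧ a), v
4. ¬a, v
Accessibility: uRu, uRv, vRv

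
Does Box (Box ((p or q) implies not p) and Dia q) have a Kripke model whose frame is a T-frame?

1. Box (Box ((p or q) implies not p) and Dia q), w0
2. Box ((p or q) implies not p) and Dia q, w0   [Box-rule on 1 via w0Rw0]
3. Box ((p or q) implies not p), w0   [and-rule on 2]
4. Dia q, w0   [and-rule on 2]
5. (p or q) implies not p, w0   [Box-rule on 3 via w0Rw0]
6. not p, w0   [implies-rule on 5 (branches; this branch)]
7. q, w1   [Dia-rule on 4: fresh world w1, w0Rw1]
8. Box ((p or q) implies not p) and Dia q, w1   [Box-rule on 1 via w0Rw1]
9. Box ((p or q) implies not p), w1   [and-rule on 8]
10. Dia q, w1   [and-rule on 8]
11. (p or q) implies not p, w1   [Box-rule on 3 via w0Rw1]
12. not p, w1   [implies-rule on 11 (branches; this branch)]
13. q, w2   [Dia-rule on 10: fresh world w2, w1Rw2]
14. (p or q) implies not p, w2   [Box-rule on 9 via w1Rw2]
15. not p, w2   [implies-rule on 14 (branches; this branch)]
Accessibility: w0Rw0, w0Rw1, w1Rw1, w1Rw2, w2Rw2

Yes, satisfiable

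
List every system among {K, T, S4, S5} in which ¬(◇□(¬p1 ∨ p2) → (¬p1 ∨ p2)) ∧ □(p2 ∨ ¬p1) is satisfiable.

K-tableau for the formula:
1. ¬(◇□(¬p1 ∨ p2) → (¬p1 ∨ p2)) ∧ □(p2 ∨ ¬p1), w0
2. ¬(◇□(¬p1 ∨ p2) → (¬p1 ∨ p2)), w0
3. □(p2 ∨ ¬p1), w0
4. ◇□(¬p1 ∨ p2), w0
5. ¬(¬p1 ∨ p2), w0
6. p1, w0
7. ¬p2, w0
8. □(¬p1 ∨ p2), w1
9. p2 ∨ ¬p1, w1
10. ¬p1, w1
Accessibility: w0Rw1
Complete open branch: satisfiable in K.
T-tableau for the formula:
1. ¬(◇□(¬p1 ∨ p2) → (¬p1 ∨ p2)) ∧ □(p2 ∨ ¬p1), w0
2. ¬(◇□(¬p1 ∨ p2) → (¬p1 ∨ p2)), w0
3. □(p2 ∨ ¬p1), w0
4. ◇□(¬p1 ∨ p2), w0
5. ¬(¬p1 ∨ p2), w0
6. p1, w0
7. ¬p2, w0
8. p2 ∨ ¬p1, w0
9. ¬p1, w0
Accessibility: w0Rw0
Branch closes: p1 and ¬p1 both at w0.
Every branch closes (one shown): unsatisfiable in T, hence also in S4, S5 (every S4/S5-frame is a T-frame).

K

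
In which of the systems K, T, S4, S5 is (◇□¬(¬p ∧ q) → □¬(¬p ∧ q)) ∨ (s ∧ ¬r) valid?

S5

S4-tableau for the negation ¬((◇□¬(¬p ∧ q) → □¬(¬p ∧ q)) ∨ (s ∧ ¬r)):
1. ¬((◇□¬(¬p ∧ q) → □¬(¬p ∧ q)) ∨ (s ∧ ¬r)), 0
2. ¬(◇□¬(¬p ∧ q) → □¬(¬p ∧ q)), 0
3. ¬(s ∧ ¬r), 0
4. ◇□¬(¬p ∧ q), 0
5. ¬□¬(¬p ∧ q), 0
6. r, 0
7. □¬(¬p ∧ q), 1
8. ¬(¬p ∧ q), 1
9. ¬q, 1
10. ¬p ∧ q, 2
11. ¬p, 2
12. q, 2
Accessibility: 0R0, 0R1, 0R2, 1R1, 2R2
Complete open branch: countermodel on an S4-frame, so not valid in S4, nor in K, T (the same frame is also a K-frame and a T-frame).
S5-tableau for the negation ¬((◇□¬(¬p ∧ q) → □¬(¬p ∧ q)) ∨ (s ∧ ¬r)):
1. ¬((◇□¬(¬p ∧ q) → □¬(¬p ∧ q)) ∨ (s ∧ ¬r)), 0
2. ¬(◇□¬(¬p ∧ q) → □¬(¬p ∧ q)), 0
3. ¬(s ∧ ¬r), 0
4. ◇□¬(¬p ∧ q), 0
5. ¬□¬(¬p ∧ q), 0
6. r, 0
7. □¬(¬p ∧ q), 1
8. ¬(¬p ∧ q), 0
9. ¬(¬p ∧ q), 1
10. ¬q, 0
11. ¬q, 1
12. ¬p ∧ q, 2
13. ¬p, 2
14. q, 2
15. ¬(¬p ∧ q), 2
16. ¬q, 2
Accessibility: 0R0, 0R1, 0R2, 1R0, 1R1, 1R2, 2R0, 2R1, 2R2
Branch closes: q and ¬q both at 2.
Every branch closes (one shown): valid in S5.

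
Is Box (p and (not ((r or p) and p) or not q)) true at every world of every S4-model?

Tableau for the negation not Box (p and (not ((r or p) and p) or not q)):
1. not Box (p and (not ((r or p) and p) or not q)), 0
2. not (p and (not ((r or p) and p) or not q)), 1
3. not (not ((r or p) and p) or not q), 1
4. (r or p) and p, 1
5. q, 1
6. r or p, 1
7. p, 1
Accessibility: 0R0, 0R1, 1R1
The negation has an open branch (countermodel exists).

Not valid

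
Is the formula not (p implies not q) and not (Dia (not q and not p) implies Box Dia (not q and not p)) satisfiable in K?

Satisfiable

1. not (p implies not q) and not (Dia (not q and not p) implies Box Dia (not q and not p)), u
2. not (p implies not q), u   [and-rule on 1]
3. not (Dia (not q and not p) implies Box Dia (not q and not p)), u   [and-rule on 1]
4. p, u   [neg-implies-rule on 2]
5. q, u   [neg-implies-rule on 2]
6. Dia (not q and not p), u   [neg-implies-rule on 3]
7. not Box Dia (not q and not p), u   [neg-implies-rule on 3]
8. not q and not p, v   [Dia-rule on 6: fresh world v, uRv]
9. not q, v   [and-rule on 8]
10. not p, v   [and-rule on 8]
11. not Dia (not q and not p), w   [neg-Box-rule on 7: fresh world w, uRw]
Accessibility: uRv, uRw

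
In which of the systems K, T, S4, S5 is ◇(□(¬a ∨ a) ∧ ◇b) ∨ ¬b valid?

T, S4, S5

K-tableau for the negation ¬(◇(□(¬a ∨ a) ∧ ◇b) ∨ ¬b):
1. ¬(◇(□(¬a ∨ a) ∧ ◇b) ∨ ¬b), u
2. ¬◇(□(¬a ∨ a) ∧ ◇b), u
3. b, u
Complete open branch: countermodel on a K-frame, so not valid in K.
T-tableau for the negation ¬(◇(□(¬a ∨ a) ∧ ◇b) ∨ ¬b):
1. ¬(◇(□(¬a ∨ a) ∧ ◇b) ∨ ¬b), u
2. ¬◇(□(¬a ∨ a) ∧ ◇b), u
3. b, u
4. ¬(□(¬a ∨ a) ∧ ◇b), u
5. ¬□(¬a ∨ a), u
6. ¬(¬a ∨ a), v
7. a, v
8. ¬a, v
Accessibility: uRu, uRv, vRv
Branch closes: a and ¬a both at v.
Every branch closes (one shown): valid in T, hence also in S4, S5 (every theorem of T is a theorem of S4 and S5).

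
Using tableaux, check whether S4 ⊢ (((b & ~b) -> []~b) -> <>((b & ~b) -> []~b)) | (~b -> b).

Tableau for the negation ~((((b & ~b) -> []~b) -> <>((b & ~b) -> []~b)) | (~b -> b)):
1. ~((((b & ~b) -> []~b) -> <>((b & ~b) -> []~b)) | (~b -> b)), 0
2. ~(((b & ~b) -> []~b) -> <>((b & ~b) -> []~b)), 0
3. ~(~b -> b), 0
4. (b & ~b) -> []~b, 0
5. ~<>((b & ~b) -> []~b), 0
6. ~b, 0
7. ~((b & ~b) -> []~b), 0
8. b & ~b, 0
9. ~[]~b, 0
10. b, 0
Accessibility: 0R0
Branch closes: b and ~b both at 0.
Every branch of the negation's tableau closes; the branch above is one of them.

Yes, valid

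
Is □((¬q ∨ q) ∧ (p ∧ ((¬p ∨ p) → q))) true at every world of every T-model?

No, not valid

Tableau for the negation ¬□((¬q ∨ q) ∧ (p ∧ ((¬p ∨ p) → q))):
1. ¬□((¬q ∨ q) ∧ (p ∧ ((¬p ∨ p) → q))), 0
2. ¬((¬q ∨ q) ∧ (p ∧ ((¬p ∨ p) → q))), 1
3. ¬(p ∧ ((¬p ∨ p) → q)), 1
4. ¬((¬p ∨ p) → q), 1
5. ¬p ∨ p, 1
6. ¬q, 1
7. p, 1
Accessibility: 0R0, 0R1, 1R1
The negation has an open branch (countermodel exists).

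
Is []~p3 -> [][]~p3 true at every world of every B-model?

Not valid

Tableau for the negation ~([]~p3 -> [][]~p3):
1. ~([]~p3 -> [][]~p3), u
2. []~p3, u
3. ~[][]~p3, u
4. ~p3, u
5. ~[]~p3, v
6. ~p3, v
7. p3, w
Accessibility: uRu, uRv, vRu, vRv, vRw, wRv, wRw
The negation has an open branch (countermodel exists).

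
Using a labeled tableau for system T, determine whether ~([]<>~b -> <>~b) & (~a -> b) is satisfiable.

1. ~([]<>~b -> <>~b) & (~a -> b), w0
2. ~([]<>~b -> <>~b), w0
3. ~a -> b, w0
4. []<>~b, w0
5. ~<>~b, w0
6. <>~b, w0
7. b, w0
8. ~b, w1
9. <>~b, w1
10. b, w1
Accessibility: w0Rw0, w0Rw1, w1Rw1
Branch closes: b and ~b both at w1.
Every branch closes; the branch above is one of them.

Unsatisfiable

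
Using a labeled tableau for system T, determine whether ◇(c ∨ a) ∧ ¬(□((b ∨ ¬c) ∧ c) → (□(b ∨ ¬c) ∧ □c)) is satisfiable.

Unsatisfiable (every branch closes)

1. ◇(c ∨ a) ∧ ¬(□((b ∨ ¬c) ∧ c) → (□(b ∨ ¬c) ∧ □c)), w0
2. ◇(c ∨ a), w0
3. ¬(□((b ∨ ¬c) ∧ c) → (□(b ∨ ¬c) ∧ □c)), w0
4. □((b ∨ ¬c) ∧ c), w0
5. ¬(□(b ∨ ¬c) ∧ □c), w0
6. (b ∨ ¬c) ∧ c, w0
7. b ∨ ¬c, w0
8. c, w0
9. ¬□(b ∨ ¬c), w0
10. b, w0
11. c ∨ a, w1
12. (b ∨ ¬c) ∧ c, w1
13. b ∨ ¬c, w1
14. c, w1
15. a, w1
16. b, w1
17. ¬(b ∨ ¬c), w2
18. ¬b, w2
19. c, w2
20. (b ∨ ¬c) ∧ c, w2
21. b ∨ ¬c, w2
22. ¬c, w2
Accessibility: w0Rw0, w0Rw1, w0Rw2, w1Rw1, w2Rw2
Branch closes: c and ¬c both at w2.
(One branch shown.) All branches close.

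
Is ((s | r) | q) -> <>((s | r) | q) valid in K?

Tableau for the negation ~(((s | r) | q) -> <>((s | r) | q)):
1. ~(((s | r) | q) -> <>((s | r) | q)), u
2. (s | r) | q, u   [~->-rule on 1]
3. ~<>((s | r) | q), u   [~->-rule on 1]
4. q, u   [|-rule on 2 (branches; this branch)]
The negation has an open branch (countermodel exists).

No, not valid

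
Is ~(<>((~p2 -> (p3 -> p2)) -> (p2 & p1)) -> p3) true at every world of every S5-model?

Tableau for the negation <>((~p2 -> (p3 -> p2)) -> (p2 & p1)) -> p3:
1. <>((~p2 -> (p3 -> p2)) -> (p2 & p1)) -> p3, 0
2. p3, 0   [->-rule on 1 (branches; this branch)]
Accessibility: 0R0
The negation has an open branch (countermodel exists).

Not valid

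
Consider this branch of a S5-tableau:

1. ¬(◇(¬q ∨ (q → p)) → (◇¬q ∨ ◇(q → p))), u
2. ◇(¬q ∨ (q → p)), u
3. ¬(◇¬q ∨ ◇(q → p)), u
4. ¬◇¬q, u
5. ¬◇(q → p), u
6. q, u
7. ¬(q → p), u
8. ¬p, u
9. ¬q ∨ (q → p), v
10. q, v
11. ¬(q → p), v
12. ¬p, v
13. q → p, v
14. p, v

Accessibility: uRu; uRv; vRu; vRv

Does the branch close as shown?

Both p and ¬p appear at v.

Yes, closed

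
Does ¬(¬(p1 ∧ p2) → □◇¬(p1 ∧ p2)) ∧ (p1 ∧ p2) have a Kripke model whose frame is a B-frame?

1. ¬(¬(p1 ∧ p2) → □◇¬(p1 ∧ p2)) ∧ (p1 ∧ p2), w0
2. ¬(¬(p1 ∧ p2) → □◇¬(p1 ∧ p2)), w0
3. p1 ∧ p2, w0
4. ¬(p1 ∧ p2), w0
5. ¬□◇¬(p1 ∧ p2), w0
6. p1, w0
7. p2, w0
8. ¬p2, w0
Accessibility: w0Rw0
Branch closes: p2 and ¬p2 both at w0.
All branches of the tableau close; one closing branch shown above.

Unsatisfiable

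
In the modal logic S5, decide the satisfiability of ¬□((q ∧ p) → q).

Unsatisfiable (every branch closes)

1. ¬□((q ∧ p) → q), w0
2. ¬((q ∧ p) → q), w1
3. q ∧ p, w1
4. ¬q, w1
5. q, w1
6. p, w1
Accessibility: w0Rw0, w0Rw1, w1Rw0, w1Rw1
Branch closes: q and ¬q both at w1.
All branches of the tableau close; one closing branch shown above.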